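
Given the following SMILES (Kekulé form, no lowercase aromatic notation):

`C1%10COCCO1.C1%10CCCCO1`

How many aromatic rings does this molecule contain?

0

The SMILES encodes a six-membered saturated ring with oxygens at positions 1 and 4; a six-membered saturated ring of five carbons and one oxygen.
The 6-membered ring with two oxygens (1,4) has only sp³ atoms, so it is not fully conjugated — not aromatic (1,4-dioxane).
The 6-membered ring with one oxygen has only sp³ atoms, so it is not fully conjugated — not aromatic (tetrahydropyran).
None of the rings are aromatic. Total: 0.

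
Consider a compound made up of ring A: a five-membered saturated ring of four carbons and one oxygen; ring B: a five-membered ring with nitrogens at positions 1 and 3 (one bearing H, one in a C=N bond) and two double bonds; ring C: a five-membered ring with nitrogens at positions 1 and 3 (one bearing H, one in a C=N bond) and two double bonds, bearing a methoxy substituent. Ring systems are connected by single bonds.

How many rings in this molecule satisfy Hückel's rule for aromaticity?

Ring A has only sp³ atoms, so it is not fully conjugated — not aromatic (tetrahydrofuran).
Ring B is planar and fully conjugated; 2 ring double bonds (4 π electrons) plus a heteroatom lone pair (2) give 6 π electrons. That satisfies 4n+2 with n=1, so ring B is aromatic (imidazole).
Ring C is fully conjugated (every ring atom contributes a p orbital); 2 ring double bonds (4 π electrons) plus a heteroatom lone pair (2) give 6 π electrons. That satisfies 4n+2 with n=1, so ring C is aromatic (imidazole).
Aromatic: B, C. Total: 2.

2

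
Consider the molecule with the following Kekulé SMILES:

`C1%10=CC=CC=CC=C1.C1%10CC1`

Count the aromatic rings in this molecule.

0

The SMILES encodes an eight-membered carbon ring with four alternating C=C double bonds; a three-membered saturated carbon ring.
The 8-membered ring has only sp² ring atoms; a planar conformation would have a fully conjugated π system of 8 electrons. But 8 = 4(2), which is 4n not 4n+2, so it is not aromatic (cyclooctatetraene) — cyclooctatetraene distorts into a non-planar tub to avoid antiaromaticity.
The 3-membered ring has only sp³ atoms, so it is not fully conjugated — not aromatic (cyclopropane).
None of the rings are aromatic. Total: 0.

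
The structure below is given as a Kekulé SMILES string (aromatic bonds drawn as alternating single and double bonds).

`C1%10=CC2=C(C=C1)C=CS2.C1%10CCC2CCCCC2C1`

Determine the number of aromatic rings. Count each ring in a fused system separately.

2

The SMILES encodes a six-membered carbon ring with three alternating C=C double bonds, fused to a five-membered ring containing one sulfur and two C=C double bonds; two fused six-membered saturated carbon rings.
The fused 6/5-membered bicyclic (with one sulfur) is a single π system with 9 sp² atoms and 10 π electrons from ring double bonds plus a heteroatom lone pair. 10 = 4(2)+2, so the system is aromatic and both rings count as aromatic (benzothiophene).
The 6-membered ring has only sp³ atoms, so it is not fully conjugated — not aromatic (cyclohexane ring).
The second 6-membered ring has only sp³ atoms, so it is not fully conjugated — not aromatic (cyclohexane ring).
2 of the 4 rings are aromatic. Total: 2.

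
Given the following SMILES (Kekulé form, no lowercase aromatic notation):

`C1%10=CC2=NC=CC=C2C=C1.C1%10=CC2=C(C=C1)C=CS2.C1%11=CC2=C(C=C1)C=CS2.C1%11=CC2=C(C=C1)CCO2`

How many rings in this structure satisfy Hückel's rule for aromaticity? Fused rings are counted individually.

The SMILES encodes two fused six-membered rings, each with three alternating double bonds; one ring is all carbon and the other has one ring nitrogen; a six-membered carbon ring with three alternating C=C double bonds, fused to a five-membered ring containing one sulfur and two C=C double bonds; a six-membered carbon ring with three alternating C=C double bonds, fused to a five-membered ring containing one sulfur and two C=C double bonds; a six-membered carbon ring with three alternating C=C double bonds, fused to a five-membered ring containing one oxygen and two sp³ carbons.
The fused 6/6-membered bicyclic (with one nitrogen) is a single π system with 10 sp² atoms and 10 π electrons from ring double bonds. 10 = 4(2)+2, so the system is aromatic and both rings count as aromatic (quinoline).
The fused 6/5-membered bicyclic (with one sulfur) is a single π system with 9 sp² atoms and 10 π electrons from ring double bonds plus a heteroatom lone pair. 10 = 4(2)+2, so the system is aromatic and both rings count as aromatic (benzothiophene).
The fused 6/5-membered bicyclic (with one sulfur) is a single π system with 9 sp² atoms and 10 π electrons from ring double bonds plus a heteroatom lone pair. 10 = 4(2)+2, so the system is aromatic and both rings count as aromatic (benzothiophene).
The 6-membered ring is planar and fully conjugated; 3 ring double bonds give 6 π electrons. That satisfies 4n+2 with n=1, so it is aromatic (benzene ring).
The 5-membered ring with one oxygen has two sp³ carbons, so it is not fully conjugated — not aromatic (oxolane ring).
7 of the 8 rings are aromatic. Total: 7.

7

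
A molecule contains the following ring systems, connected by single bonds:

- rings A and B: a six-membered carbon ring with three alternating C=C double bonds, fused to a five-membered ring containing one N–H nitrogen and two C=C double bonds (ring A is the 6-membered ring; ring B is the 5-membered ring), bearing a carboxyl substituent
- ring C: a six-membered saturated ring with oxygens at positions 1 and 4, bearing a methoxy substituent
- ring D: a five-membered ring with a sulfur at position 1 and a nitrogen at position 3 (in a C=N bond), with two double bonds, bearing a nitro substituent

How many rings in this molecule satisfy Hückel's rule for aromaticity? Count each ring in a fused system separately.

3

Rings A and B form a fused bicyclic system (with one N–H) with 9 sp² atoms and 10 π electrons from ring double bonds plus a heteroatom lone pair. 10 = 4(2)+2, so the system is aromatic and both rings count as aromatic (indole).
Ring C has only sp³ atoms, so it is not fully conjugated — not aromatic (1,4-dioxane).
Ring D is planar and fully conjugated; 2 ring double bonds (4 π electrons) plus a heteroatom lone pair (2) give 6 π electrons. Since 6 = 4n+2 (n=1), ring D is aromatic (thiazole).
Aromatic: A, B, D. Total: 3.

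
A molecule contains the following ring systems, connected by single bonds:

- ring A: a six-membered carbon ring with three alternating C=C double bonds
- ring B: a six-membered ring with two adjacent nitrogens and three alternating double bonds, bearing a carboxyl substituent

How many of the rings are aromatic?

2

Ring A is planar and fully conjugated; 3 ring double bonds give 6 π electrons. Since 6 = 4n+2 (n=1), ring A is aromatic (benzene).
Ring B has a continuous p-orbital overlap around the ring; 3 ring double bonds give 6 π electrons. Since 6 = 4n+2 (n=1), ring B is aromatic (pyridazine).
Aromatic: A, B. Total: 2.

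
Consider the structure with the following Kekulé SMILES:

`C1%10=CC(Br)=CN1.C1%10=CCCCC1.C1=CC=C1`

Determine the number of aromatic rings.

The SMILES encodes a five-membered ring of four carbons and one nitrogen bearing a hydrogen, with two C=C double bonds; a six-membered carbon ring with one C=C double bond; a four-membered carbon ring with two alternating C=C double bonds.
The 5-membered ring with one N–H is planar and fully conjugated; 2 ring double bonds (4 π electrons) plus a heteroatom lone pair (2) give 6 π electrons. That satisfies 4n+2 with n=1, so it is aromatic (pyrrole).
The 6-membered ring has four sp³ carbons, so it is not fully conjugated — not aromatic (cyclohexene).
The 4-membered ring has only sp² ring atoms; a planar conformation would have a fully conjugated π system of 4 electrons. But 4 = 4(1), which is 4n not 4n+2, so it is not aromatic (cyclobutadiene) — cyclobutadiene is antiaromatic and distorts to a rectangle.
1 of the 3 rings is aromatic. Total: 1.

1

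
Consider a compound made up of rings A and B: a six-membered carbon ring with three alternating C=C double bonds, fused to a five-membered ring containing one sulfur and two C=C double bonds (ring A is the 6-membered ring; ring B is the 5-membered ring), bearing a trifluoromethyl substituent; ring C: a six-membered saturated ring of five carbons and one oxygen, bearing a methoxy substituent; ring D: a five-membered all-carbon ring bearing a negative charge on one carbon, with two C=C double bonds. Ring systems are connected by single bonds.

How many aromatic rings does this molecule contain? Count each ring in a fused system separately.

Rings A and B form a fused bicyclic system (with one sulfur) with 9 sp² atoms and 10 π electrons from ring double bonds plus a heteroatom lone pair. 10 = 4(2)+2, so the system is aromatic and both rings count as aromatic (benzothiophene).
Ring C has only sp³ atoms, so it is not fully conjugated — not aromatic (tetrahydropyran).
Ring D is fully conjugated (every ring atom contributes a p orbital); 2 ring double bonds (4 π electrons) plus the carbanion lone pair (2) give 6 π electrons. Since 6 = 4n+2 (n=1), ring D is aromatic (cyclopentadienyl anion).
Aromatic: A, B, D. Total: 3.

3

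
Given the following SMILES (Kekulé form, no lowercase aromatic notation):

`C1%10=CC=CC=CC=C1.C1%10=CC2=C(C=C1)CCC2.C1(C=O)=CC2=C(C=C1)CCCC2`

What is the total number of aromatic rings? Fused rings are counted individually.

The SMILES encodes an eight-membered carbon ring with four alternating C=C double bonds; a six-membered carbon ring with three alternating C=C double bonds, fused to a saturated five-membered carbon ring; a six-membered carbon ring with three alternating C=C double bonds, fused to a saturated six-membered carbon ring.
The 8-membered ring has only sp² ring atoms; a planar conformation would have a fully conjugated π system of 8 electrons. But 8 = 4(2), which is 4n not 4n+2, so it is not aromatic (cyclooctatetraene) — cyclooctatetraene distorts into a non-planar tub to avoid antiaromaticity.
The 6-membered ring has a continuous p-orbital overlap around the ring; 3 ring double bonds give 6 π electrons. Since 6 = 4n+2 (n=1), it is aromatic (benzene ring).
The 5-membered ring has three sp³ carbons, so it is not fully conjugated — not aromatic (cyclopentane ring).
The second 6-membered ring is fully conjugated (every ring atom contributes a p orbital); 3 ring double bonds give 6 π electrons. That satisfies 4n+2 with n=1, so it is aromatic (benzene ring).
The third 6-membered ring has four sp³ carbons, so it is not fully conjugated — not aromatic (cyclohexane ring).
2 of the 5 rings are aromatic. Total: 2.

2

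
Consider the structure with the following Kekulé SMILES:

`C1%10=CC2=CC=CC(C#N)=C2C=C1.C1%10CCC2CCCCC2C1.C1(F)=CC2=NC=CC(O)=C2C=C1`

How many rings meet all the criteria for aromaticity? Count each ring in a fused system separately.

The SMILES encodes two fused six-membered carbon rings, each with three alternating C=C double bonds; two fused six-membered saturated carbon rings; two fused six-membered rings, each with three alternating double bonds; one ring is all carbon and the other has one ring nitrogen.
The fused 6/6-membered bicyclic is a single π system with 10 sp² atoms and 10 π electrons from ring double bonds. 10 = 4(2)+2, so the system is aromatic and both rings count as aromatic (naphthalene).
The 6-membered ring has only sp³ atoms, so it is not fully conjugated — not aromatic (cyclohexane ring).
The second 6-membered ring has only sp³ atoms, so it is not fully conjugated — not aromatic (cyclohexane ring).
The fused 6/6-membered bicyclic (with one nitrogen) is a single π system with 10 sp² atoms and 10 π electrons from ring double bonds. 10 = 4(2)+2, so the system is aromatic and both rings count as aromatic (quinoline).
4 of the 6 rings are aromatic. Total: 4.

4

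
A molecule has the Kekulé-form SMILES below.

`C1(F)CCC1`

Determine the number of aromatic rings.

The SMILES encodes a four-membered saturated carbon ring.
The 4-membered ring has only sp³ atoms, so it is not fully conjugated — not aromatic (cyclobutane).

0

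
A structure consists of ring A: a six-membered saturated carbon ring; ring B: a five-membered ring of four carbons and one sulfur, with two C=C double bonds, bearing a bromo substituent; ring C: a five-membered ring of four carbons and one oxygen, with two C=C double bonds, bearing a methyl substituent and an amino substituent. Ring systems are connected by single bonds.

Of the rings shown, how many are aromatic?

2

Ring A has only sp³ atoms, so it is not fully conjugated — not aromatic (cyclohexane).
Ring B is planar and fully conjugated; 2 ring double bonds (4 π electrons) plus a heteroatom lone pair (2) give 6 π electrons. 6 = 4(1)+2, so ring B is aromatic (thiophene).
Ring C is planar and fully conjugated; 2 ring double bonds (4 π electrons) plus a heteroatom lone pair (2) give 6 π electrons. Since 6 = 4n+2 (n=1), ring C is aromatic (furan).
Aromatic: B, C. Total: 2.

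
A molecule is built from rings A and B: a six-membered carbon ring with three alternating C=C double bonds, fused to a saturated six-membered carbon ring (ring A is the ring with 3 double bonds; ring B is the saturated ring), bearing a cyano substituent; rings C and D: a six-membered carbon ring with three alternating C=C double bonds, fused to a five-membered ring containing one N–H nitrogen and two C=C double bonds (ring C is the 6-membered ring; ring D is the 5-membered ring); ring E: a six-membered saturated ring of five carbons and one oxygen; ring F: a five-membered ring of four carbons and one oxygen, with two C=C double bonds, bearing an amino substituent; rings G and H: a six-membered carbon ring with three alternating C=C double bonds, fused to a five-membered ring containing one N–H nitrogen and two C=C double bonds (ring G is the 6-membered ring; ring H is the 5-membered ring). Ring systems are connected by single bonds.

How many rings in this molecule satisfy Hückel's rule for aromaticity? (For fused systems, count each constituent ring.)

Ring A is planar and fully conjugated; 3 ring double bonds give 6 π electrons. Since 6 = 4n+2 (n=1), ring A is aromatic (benzene ring).
Ring B has four sp³ carbons, so it is not fully conjugated — not aromatic (cyclohexane ring).
Rings C and D form a fused bicyclic system (with one N–H) with 9 sp² atoms and 10 π electrons from ring double bonds plus a heteroatom lone pair. 10 = 4(2)+2, so the system is aromatic and both rings count as aromatic (indole).
Ring E has only sp³ atoms, so it is not fully conjugated — not aromatic (tetrahydropyran).
Ring F has a continuous p-orbital overlap around the ring; 2 ring double bonds (4 π electrons) plus a heteroatom lone pair (2) give 6 π electrons. Since 6 = 4n+2 (n=1), ring F is aromatic (furan).
Rings G and H form a fused bicyclic system (with one N–H) with 9 sp² atoms and 10 π electrons from ring double bonds plus a heteroatom lone pair. 10 = 4(2)+2, so the system is aromatic and both rings count as aromatic (indole).
Aromatic: A, C, D, F, G, H. Total: 6.

6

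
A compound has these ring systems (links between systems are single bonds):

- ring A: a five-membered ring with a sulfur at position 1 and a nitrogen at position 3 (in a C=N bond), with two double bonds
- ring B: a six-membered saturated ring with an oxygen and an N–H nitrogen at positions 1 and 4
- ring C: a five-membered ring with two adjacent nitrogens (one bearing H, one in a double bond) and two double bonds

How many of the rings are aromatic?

Ring A is fully conjugated (every ring atom contributes a p orbital); 2 ring double bonds (4 π electrons) plus a heteroatom lone pair (2) give 6 π electrons. 6 = 4(1)+2, so ring A is aromatic (thiazole).
Ring B has only sp³ atoms, so it is not fully conjugated — not aromatic (morpholine).
Ring C is planar and fully conjugated; 2 ring double bonds (4 π electrons) plus a heteroatom lone pair (2) give 6 π electrons. Since 6 = 4n+2 (n=1), ring C is aromatic (pyrazole).
Aromatic: A, C. Total: 2.

2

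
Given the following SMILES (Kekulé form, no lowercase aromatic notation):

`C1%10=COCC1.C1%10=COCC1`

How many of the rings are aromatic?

0

The SMILES encodes a five-membered ring of four carbons and one oxygen, with one C=C double bond and two sp³ carbons; a five-membered ring of four carbons and one oxygen, with one C=C double bond and two sp³ carbons.
The 5-membered ring with one oxygen has two sp³ carbons, so it is not fully conjugated — not aromatic (2,3-dihydrofuran).
The second 5-membered ring with one oxygen has two sp³ carbons, so it is not fully conjugated — not aromatic (2,3-dihydrofuran).
None of the rings are aromatic. Total: 0.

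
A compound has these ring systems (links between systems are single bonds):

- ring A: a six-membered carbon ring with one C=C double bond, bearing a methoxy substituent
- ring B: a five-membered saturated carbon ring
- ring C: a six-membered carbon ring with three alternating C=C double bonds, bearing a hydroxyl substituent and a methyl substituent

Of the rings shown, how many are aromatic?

1

Ring A has four sp³ carbons, so it is not fully conjugated — not aromatic (cyclohexene).
Ring B has only sp³ atoms, so it is not fully conjugated — not aromatic (cyclopentane).
Ring C is planar and fully conjugated; 3 ring double bonds give 6 π electrons. Since 6 = 4n+2 (n=1), ring C is aromatic (benzene).
Aromatic: C. Total: 1.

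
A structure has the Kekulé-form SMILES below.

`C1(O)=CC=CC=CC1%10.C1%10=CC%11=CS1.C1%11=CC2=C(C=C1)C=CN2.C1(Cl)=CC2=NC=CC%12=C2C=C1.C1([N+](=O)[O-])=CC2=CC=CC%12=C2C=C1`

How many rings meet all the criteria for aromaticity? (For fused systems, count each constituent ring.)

The SMILES encodes a seven-membered carbon ring with three C=C double bonds and one sp³ carbon; a five-membered ring of four carbons and one sulfur, with two C=C double bonds; a six-membered carbon ring with three alternating C=C double bonds, fused to a five-membered ring containing one N–H nitrogen and two C=C double bonds; two fused six-membered rings, each with three alternating double bonds; one ring is all carbon and the other has one ring nitrogen; two fused six-membered carbon rings, each with three alternating C=C double bonds.
The 7-membered ring has one sp³ carbon, so it is not fully conjugated — not aromatic (cycloheptatriene).
The 5-membered ring with one sulfur is fully conjugated (every ring atom contributes a p orbital); 2 ring double bonds (4 π electrons) plus a heteroatom lone pair (2) give 6 π electrons. Since 6 = 4n+2 (n=1), it is aromatic (thiophene).
The fused 6/5-membered bicyclic (with one N–H) is a single π system with 9 sp² atoms and 10 π electrons from ring double bonds plus a heteroatom lone pair. 10 = 4(2)+2, so the system is aromatic and both rings count as aromatic (indole).
The fused 6/6-membered bicyclic (with one nitrogen) is a single π system with 10 sp² atoms and 10 π electrons from ring double bonds. 10 = 4(2)+2, so the system is aromatic and both rings count as aromatic (quinoline).
The fused 6/6-membered bicyclic is a single π system with 10 sp² atoms and 10 π electrons from ring double bonds. 10 = 4(2)+2, so the system is aromatic and both rings count as aromatic (naphthalene).
7 of the 8 rings are aromatic. Total: 7.

7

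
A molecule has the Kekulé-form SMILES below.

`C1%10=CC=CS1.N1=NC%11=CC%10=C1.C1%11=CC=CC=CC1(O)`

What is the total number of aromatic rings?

2

The SMILES encodes a five-membered ring of four carbons and one sulfur, with two C=C double bonds; a six-membered ring with two adjacent nitrogens and three alternating double bonds; a seven-membered carbon ring with three C=C double bonds and one sp³ carbon.
The 5-membered ring with one sulfur is planar and fully conjugated; 2 ring double bonds (4 π electrons) plus a heteroatom lone pair (2) give 6 π electrons. That satisfies 4n+2 with n=1, so it is aromatic (thiophene).
The 6-membered ring with two nitrogens (1,2) is fully conjugated (every ring atom contributes a p orbital); 3 ring double bonds give 6 π electrons. That satisfies 4n+2 with n=1, so it is aromatic (pyridazine).
The 7-membered ring has one sp³ carbon, so it is not fully conjugated — not aromatic (cycloheptatriene).
2 of the 3 rings are aromatic. Total: 2.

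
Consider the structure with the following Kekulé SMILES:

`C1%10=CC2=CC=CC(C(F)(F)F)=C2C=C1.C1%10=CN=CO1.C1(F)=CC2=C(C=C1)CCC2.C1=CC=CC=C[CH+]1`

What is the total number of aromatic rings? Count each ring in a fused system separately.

The SMILES encodes two fused six-membered carbon rings, each with three alternating C=C double bonds; a five-membered ring with an oxygen at position 1 and a nitrogen at position 3 (in a C=N bond), with two double bonds; a six-membered carbon ring with three alternating C=C double bonds, fused to a saturated five-membered carbon ring; a seven-membered all-carbon ring bearing a positive charge on one carbon, with three C=C double bonds.
The fused 6/6-membered bicyclic is a single π system with 10 sp² atoms and 10 π electrons from ring double bonds. 10 = 4(2)+2, so the system is aromatic and both rings count as aromatic (naphthalene).
The 5-membered ring with one oxygen and one =N– is fully conjugated (every ring atom contributes a p orbital); 2 ring double bonds (4 π electrons) plus a heteroatom lone pair (2) give 6 π electrons. Since 6 = 4n+2 (n=1), it is aromatic (oxazole).
The 6-membered ring is fully conjugated (every ring atom contributes a p orbital); 3 ring double bonds give 6 π electrons. That satisfies 4n+2 with n=1, so it is aromatic (benzene ring).
The 5-membered ring has three sp³ carbons, so it is not fully conjugated — not aromatic (cyclopentane ring).
The 7-membered ring is fully conjugated (every ring atom contributes a p orbital); 3 ring double bonds (6 π electrons) plus the carbocation's empty p orbital (0, but keeps the ring conjugated) give 6 π electrons. Since 6 = 4n+2 (n=1), it is aromatic (tropylium cation).
5 of the 6 rings are aromatic. Total: 5.

5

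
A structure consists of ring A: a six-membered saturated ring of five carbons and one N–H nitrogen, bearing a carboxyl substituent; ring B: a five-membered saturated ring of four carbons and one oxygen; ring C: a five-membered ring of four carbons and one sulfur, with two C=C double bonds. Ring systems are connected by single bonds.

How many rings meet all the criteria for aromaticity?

1

Ring A has only sp³ atoms, so it is not fully conjugated — not aromatic (piperidine).
Ring B has only sp³ atoms, so it is not fully conjugated — not aromatic (tetrahydrofuran).
Ring C has a continuous p-orbital overlap around the ring; 2 ring double bonds (4 π electrons) plus a heteroatom lone pair (2) give 6 π electrons. That satisfies 4n+2 with n=1, so ring C is aromatic (thiophene).
Aromatic: C. Total: 1.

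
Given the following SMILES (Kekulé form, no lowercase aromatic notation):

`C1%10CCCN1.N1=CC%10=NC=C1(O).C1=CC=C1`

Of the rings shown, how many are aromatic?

The SMILES encodes a five-membered saturated ring of four carbons and one N–H nitrogen; a six-membered ring with nitrogens at positions 1 and 4 and three alternating double bonds; a four-membered carbon ring with two alternating C=C double bonds.
The 5-membered ring with one N–H has only sp³ atoms, so it is not fully conjugated — not aromatic (pyrrolidine).
The 6-membered ring with two nitrogens (1,4) has a continuous p-orbital overlap around the ring; 3 ring double bonds give 6 π electrons. Since 6 = 4n+2 (n=1), it is aromatic (pyrazine).
The 4-membered ring has only sp² ring atoms; a planar conformation would have a fully conjugated π system of 4 electrons. But 4 = 4(1), which is 4n not 4n+2, so it is not aromatic (cyclobutadiene) — cyclobutadiene is antiaromatic and distorts to a rectangle.
1 of the 3 rings is aromatic. Total: 1.

1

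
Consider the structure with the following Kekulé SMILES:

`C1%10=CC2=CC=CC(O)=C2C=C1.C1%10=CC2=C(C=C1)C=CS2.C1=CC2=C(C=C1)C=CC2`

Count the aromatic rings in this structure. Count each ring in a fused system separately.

5

The SMILES encodes two fused six-membered carbon rings, each with three alternating C=C double bonds; a six-membered carbon ring with three alternating C=C double bonds, fused to a five-membered ring containing one sulfur and two C=C double bonds; a six-membered carbon ring with three alternating C=C double bonds, fused to a five-membered carbon ring containing one C=C double bond and one sp³ carbon.
The fused 6/6-membered bicyclic is a single π system with 10 sp² atoms and 10 π electrons from ring double bonds. 10 = 4(2)+2, so the system is aromatic and both rings count as aromatic (naphthalene).
The fused 6/5-membered bicyclic (with one sulfur) is a single π system with 9 sp² atoms and 10 π electrons from ring double bonds plus a heteroatom lone pair. 10 = 4(2)+2, so the system is aromatic and both rings count as aromatic (benzothiophene).
The 6-membered ring has a continuous p-orbital overlap around the ring; 3 ring double bonds give 6 π electrons. Since 6 = 4n+2 (n=1), it is aromatic (benzene ring).
The 5-membered ring has one sp³ carbon, so it is not fully conjugated — not aromatic (cyclopentene ring).
5 of the 6 rings are aromatic. Total: 5.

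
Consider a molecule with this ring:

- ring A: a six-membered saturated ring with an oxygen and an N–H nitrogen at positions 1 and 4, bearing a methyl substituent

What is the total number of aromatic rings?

Ring A has only sp³ atoms, so it is not fully conjugated — not aromatic (morpholine).

0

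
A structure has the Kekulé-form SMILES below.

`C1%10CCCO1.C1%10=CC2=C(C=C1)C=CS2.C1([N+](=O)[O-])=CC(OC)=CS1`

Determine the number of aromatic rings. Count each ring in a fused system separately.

The SMILES encodes a five-membered saturated ring of four carbons and one oxygen; a six-membered carbon ring with three alternating C=C double bonds, fused to a five-membered ring containing one sulfur and two C=C double bonds; a five-membered ring of four carbons and one sulfur, with two C=C double bonds.
The 5-membered ring with one oxygen has only sp³ atoms, so it is not fully conjugated — not aromatic (tetrahydrofuran).
The fused 6/5-membered bicyclic (with one sulfur) is a single π system with 9 sp² atoms and 10 π electrons from ring double bonds plus a heteroatom lone pair. 10 = 4(2)+2, so the system is aromatic and both rings count as aromatic (benzothiophene).
The 5-membered ring with one sulfur is fully conjugated (every ring atom contributes a p orbital); 2 ring double bonds (4 π electrons) plus a heteroatom lone pair (2) give 6 π electrons. That satisfies 4n+2 with n=1, so it is aromatic (thiophene).
3 of the 4 rings are aromatic. Total: 3.

3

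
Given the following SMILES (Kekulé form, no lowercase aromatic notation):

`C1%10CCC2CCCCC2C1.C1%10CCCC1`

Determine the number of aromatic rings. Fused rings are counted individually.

The SMILES encodes two fused six-membered saturated carbon rings; a five-membered saturated carbon ring.
The 6-membered ring has only sp³ atoms, so it is not fully conjugated — not aromatic (cyclohexane ring).
The second 6-membered ring has only sp³ atoms, so it is not fully conjugated — not aromatic (cyclohexane ring).
The 5-membered ring has only sp³ atoms, so it is not fully conjugated — not aromatic (cyclopentane).
None of the rings are aromatic. Total: 0.

0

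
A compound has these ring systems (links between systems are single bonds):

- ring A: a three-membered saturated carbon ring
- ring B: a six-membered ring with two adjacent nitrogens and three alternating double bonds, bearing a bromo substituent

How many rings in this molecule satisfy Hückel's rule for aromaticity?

Ring A has only sp³ atoms, so it is not fully conjugated — not aromatic (cyclopropane).
Ring B has a continuous p-orbital overlap around the ring; 3 ring double bonds give 6 π electrons. That satisfies 4n+2 with n=1, so ring B is aromatic (pyridazine).
Aromatic: B. Total: 1.

1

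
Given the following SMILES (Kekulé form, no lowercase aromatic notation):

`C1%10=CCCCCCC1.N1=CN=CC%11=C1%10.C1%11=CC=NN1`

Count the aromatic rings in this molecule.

2

The SMILES encodes an eight-membered carbon ring with one C=C double bond; a six-membered ring with nitrogens at positions 1 and 3 and three alternating double bonds; a five-membered ring with two adjacent nitrogens (one bearing H, one in a double bond) and two double bonds.
The 8-membered ring has six sp³ carbons, so it is not fully conjugated — not aromatic (cyclooctene).
The 6-membered ring with two nitrogens (1,3) is planar and fully conjugated; 3 ring double bonds give 6 π electrons. That satisfies 4n+2 with n=1, so it is aromatic (pyrimidine).
The 5-membered ring with two adjacent nitrogens (one N–H, one =N–) is planar and fully conjugated; 2 ring double bonds (4 π electrons) plus a heteroatom lone pair (2) give 6 π electrons. 6 = 4(1)+2, so it is aromatic (pyrazole).
2 of the 3 rings are aromatic. Total: 2.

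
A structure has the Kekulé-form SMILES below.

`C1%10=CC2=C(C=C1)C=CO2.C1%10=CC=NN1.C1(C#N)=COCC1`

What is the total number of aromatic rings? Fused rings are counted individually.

3

The SMILES encodes a six-membered carbon ring with three alternating C=C double bonds, fused to a five-membered ring containing one oxygen and two C=C double bonds; a five-membered ring with two adjacent nitrogens (one bearing H, one in a double bond) and two double bonds; a five-membered ring of four carbons and one oxygen, with one C=C double bond and two sp³ carbons.
The fused 6/5-membered bicyclic (with one oxygen) is a single π system with 9 sp² atoms and 10 π electrons from ring double bonds plus a heteroatom lone pair. 10 = 4(2)+2, so the system is aromatic and both rings count as aromatic (benzofuran).
The 5-membered ring with two adjacent nitrogens (one N–H, one =N–) is fully conjugated (every ring atom contributes a p orbital); 2 ring double bonds (4 π electrons) plus a heteroatom lone pair (2) give 6 π electrons. 6 = 4(1)+2, so it is aromatic (pyrazole).
The 5-membered ring with one oxygen has two sp³ carbons, so it is not fully conjugated — not aromatic (2,3-dihydrofuran).
3 of the 4 rings are aromatic. Total: 3.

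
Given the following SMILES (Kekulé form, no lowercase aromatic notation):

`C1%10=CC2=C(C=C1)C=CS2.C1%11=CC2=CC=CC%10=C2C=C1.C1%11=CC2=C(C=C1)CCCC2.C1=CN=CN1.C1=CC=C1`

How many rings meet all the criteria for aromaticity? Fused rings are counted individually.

The SMILES encodes a six-membered carbon ring with three alternating C=C double bonds, fused to a five-membered ring containing one sulfur and two C=C double bonds; two fused six-membered carbon rings, each with three alternating C=C double bonds; a six-membered carbon ring with three alternating C=C double bonds, fused to a saturated six-membered carbon ring; a five-membered ring with nitrogens at positions 1 and 3 (one bearing H, one in a C=N bond) and two double bonds; a four-membered carbon ring with two alternating C=C double bonds.
The fused 6/5-membered bicyclic (with one sulfur) is a single π system with 9 sp² atoms and 10 π electrons from ring double bonds plus a heteroatom lone pair. 10 = 4(2)+2, so the system is aromatic and both rings count as aromatic (benzothiophene).
The fused 6/6-membered bicyclic is a single π system with 10 sp² atoms and 10 π electrons from ring double bonds. 10 = 4(2)+2, so the system is aromatic and both rings count as aromatic (naphthalene).
The 6-membered ring is planar and fully conjugated; 3 ring double bonds give 6 π electrons. Since 6 = 4n+2 (n=1), it is aromatic (benzene ring).
The second 6-membered ring has four sp³ carbons, so it is not fully conjugated — not aromatic (cyclohexane ring).
The 5-membered ring with two nitrogens (one N–H, one =N–) has a continuous p-orbital overlap around the ring; 2 ring double bonds (4 π electrons) plus a heteroatom lone pair (2) give 6 π electrons. 6 = 4(1)+2, so it is aromatic (imidazole).
The 4-membered ring has only sp² ring atoms; a planar conformation would have a fully conjugated π system of 4 electrons. But 4 = 4(1), which is 4n not 4n+2, so it is not aromatic (cyclobutadiene) — cyclobutadiene is antiaromatic and distorts to a rectangle.
6 of the 8 rings are aromatic. Total: 6.

6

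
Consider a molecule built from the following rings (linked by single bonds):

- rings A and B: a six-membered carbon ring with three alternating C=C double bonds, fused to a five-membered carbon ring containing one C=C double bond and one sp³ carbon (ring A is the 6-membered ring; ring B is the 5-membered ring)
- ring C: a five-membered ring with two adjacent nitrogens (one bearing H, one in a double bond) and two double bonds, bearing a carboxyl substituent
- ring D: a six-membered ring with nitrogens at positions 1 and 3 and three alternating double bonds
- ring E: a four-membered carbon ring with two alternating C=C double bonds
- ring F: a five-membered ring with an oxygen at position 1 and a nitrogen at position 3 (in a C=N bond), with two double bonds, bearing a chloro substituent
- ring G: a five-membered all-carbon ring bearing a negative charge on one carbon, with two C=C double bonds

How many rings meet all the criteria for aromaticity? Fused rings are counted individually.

Ring A has a continuous p-orbital overlap around the ring; 3 ring double bonds give 6 π electrons. That satisfies 4n+2 with n=1, so ring A is aromatic (benzene ring).
Ring B has one sp³ carbon, so it is not fully conjugated — not aromatic (cyclopentene ring).
Ring C is planar and fully conjugated; 2 ring double bonds (4 π electrons) plus a heteroatom lone pair (2) give 6 π electrons. 6 = 4(1)+2, so ring C is aromatic (pyrazole).
Ring D is fully conjugated (every ring atom contributes a p orbital); 3 ring double bonds give 6 π electrons. That satisfies 4n+2 with n=1, so ring D is aromatic (pyrimidine).
Ring E has only sp² ring atoms; a planar conformation would have a fully conjugated π system of 4 electrons. But 4 = 4(1), which is 4n not 4n+2, so ring E is not aromatic (cyclobutadiene) — cyclobutadiene is antiaromatic and distorts to a rectangle.
Ring F has a continuous p-orbital overlap around the ring; 2 ring double bonds (4 π electrons) plus a heteroatom lone pair (2) give 6 π electrons. Since 6 = 4n+2 (n=1), ring F is aromatic (oxazole).
Ring G has a continuous p-orbital overlap around the ring; 2 ring double bonds (4 π electrons) plus the carbanion lone pair (2) give 6 π electrons. 6 = 4(1)+2, so ring G is aromatic (cyclopentadienyl anion).
Aromatic: A, C, D, F, G. Total: 5.

5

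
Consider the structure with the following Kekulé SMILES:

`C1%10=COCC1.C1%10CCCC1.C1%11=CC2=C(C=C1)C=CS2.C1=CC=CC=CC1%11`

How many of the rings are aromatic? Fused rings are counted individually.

2

The SMILES encodes a five-membered ring of four carbons and one oxygen, with one C=C double bond and two sp³ carbons; a five-membered saturated carbon ring; a six-membered carbon ring with three alternating C=C double bonds, fused to a five-membered ring containing one sulfur and two C=C double bonds; a seven-membered carbon ring with three C=C double bonds and one sp³ carbon.
The 5-membered ring with one oxygen has two sp³ carbons, so it is not fully conjugated — not aromatic (2,3-dihydrofuran).
The 5-membered ring has only sp³ atoms, so it is not fully conjugated — not aromatic (cyclopentane).
The fused 6/5-membered bicyclic (with one sulfur) is a single π system with 9 sp² atoms and 10 π electrons from ring double bonds plus a heteroatom lone pair. 10 = 4(2)+2, so the system is aromatic and both rings count as aromatic (benzothiophene).
The 7-membered ring has one sp³ carbon, so it is not fully conjugated — not aromatic (cycloheptatriene).
2 of the 5 rings are aromatic. Total: 2.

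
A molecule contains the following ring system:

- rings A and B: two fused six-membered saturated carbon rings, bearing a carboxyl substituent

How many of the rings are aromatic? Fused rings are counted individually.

Ring A has only sp³ atoms, so it is not fully conjugated — not aromatic (cyclohexane ring).
Ring B has only sp³ atoms, so it is not fully conjugated — not aromatic (cyclohexane ring).
No ring is aromatic. Total: 0.

0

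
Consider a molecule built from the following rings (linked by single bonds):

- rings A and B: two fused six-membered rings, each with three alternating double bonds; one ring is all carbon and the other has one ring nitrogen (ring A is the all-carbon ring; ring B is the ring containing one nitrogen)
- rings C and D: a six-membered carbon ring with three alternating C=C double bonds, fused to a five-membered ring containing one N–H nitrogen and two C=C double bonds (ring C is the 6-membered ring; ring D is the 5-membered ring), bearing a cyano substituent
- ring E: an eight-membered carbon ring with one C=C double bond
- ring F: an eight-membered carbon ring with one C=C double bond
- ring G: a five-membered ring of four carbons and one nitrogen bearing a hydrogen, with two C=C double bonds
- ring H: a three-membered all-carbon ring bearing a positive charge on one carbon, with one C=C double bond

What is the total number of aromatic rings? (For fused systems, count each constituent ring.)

6

Rings A and B form a fused bicyclic system (with one nitrogen) with 10 sp² atoms and 10 π electrons from ring double bonds. 10 = 4(2)+2, so the system is aromatic and both rings count as aromatic (quinoline).
Rings C and D form a fused bicyclic system (with one N–H) with 9 sp² atoms and 10 π electrons from ring double bonds plus a heteroatom lone pair. 10 = 4(2)+2, so the system is aromatic and both rings count as aromatic (indole).
Ring E has six sp³ carbons, so it is not fully conjugated — not aromatic (cyclooctene).
Ring F has six sp³ carbons, so it is not fully conjugated — not aromatic (cyclooctene).
Ring G is fully conjugated (every ring atom contributes a p orbital); 2 ring double bonds (4 π electrons) plus a heteroatom lone pair (2) give 6 π electrons. Since 6 = 4n+2 (n=1), ring G is aromatic (pyrrole).
Ring H is planar and fully conjugated; 1 ring double bond (2 π electrons) plus the carbocation's empty p orbital (0, but keeps the ring conjugated) give 2 π electrons. 2 = 4(0)+2, so ring H is aromatic (cyclopropenyl cation).
Aromatic: A, B, C, D, G, H. Total: 6.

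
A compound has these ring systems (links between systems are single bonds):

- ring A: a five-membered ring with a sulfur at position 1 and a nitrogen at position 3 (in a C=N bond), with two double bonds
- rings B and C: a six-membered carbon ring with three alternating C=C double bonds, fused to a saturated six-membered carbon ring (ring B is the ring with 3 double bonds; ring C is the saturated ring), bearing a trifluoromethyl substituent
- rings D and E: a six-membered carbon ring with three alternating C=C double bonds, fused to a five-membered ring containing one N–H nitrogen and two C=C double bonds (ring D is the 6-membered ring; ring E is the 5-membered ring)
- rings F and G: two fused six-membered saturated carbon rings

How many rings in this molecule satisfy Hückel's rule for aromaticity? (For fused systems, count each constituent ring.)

4

Ring A is fully conjugated (every ring atom contributes a p orbital); 2 ring double bonds (4 π electrons) plus a heteroatom lone pair (2) give 6 π electrons. Since 6 = 4n+2 (n=1), ring A is aromatic (thiazole).
Ring B is fully conjugated (every ring atom contributes a p orbital); 3 ring double bonds give 6 π electrons. 6 = 4(1)+2, so ring B is aromatic (benzene ring).
Ring C has four sp³ carbons, so it is not fully conjugated — not aromatic (cyclohexane ring).
Rings D and E form a fused bicyclic system (with one N–H) with 9 sp² atoms and 10 π electrons from ring double bonds plus a heteroatom lone pair. 10 = 4(2)+2, so the system is aromatic and both rings count as aromatic (indole).
Ring F has only sp³ atoms, so it is not fully conjugated — not aromatic (cyclohexane ring).
Ring G has only sp³ atoms, so it is not fully conjugated — not aromatic (cyclohexane ring).
Aromatic: A, B, D, E. Total: 4.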